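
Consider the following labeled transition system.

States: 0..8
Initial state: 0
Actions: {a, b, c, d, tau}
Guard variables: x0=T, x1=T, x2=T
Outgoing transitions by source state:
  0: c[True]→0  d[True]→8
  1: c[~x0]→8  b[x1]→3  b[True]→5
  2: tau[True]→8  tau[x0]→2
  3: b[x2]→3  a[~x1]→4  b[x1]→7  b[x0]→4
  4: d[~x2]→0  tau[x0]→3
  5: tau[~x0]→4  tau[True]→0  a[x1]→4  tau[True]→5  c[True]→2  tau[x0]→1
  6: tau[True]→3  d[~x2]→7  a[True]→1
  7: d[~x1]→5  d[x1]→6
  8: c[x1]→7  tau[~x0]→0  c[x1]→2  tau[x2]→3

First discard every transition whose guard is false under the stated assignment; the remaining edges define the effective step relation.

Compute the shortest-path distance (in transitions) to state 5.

Layered search for 5:
  depth 0: {0}
  depth 1: {8}
  depth 2: {2,3,7}
  depth 3: {4,6}
  depth 4: {1}
  depth 5: {5}
first hit 5 at d=5 via d·c·d·a·b

Answer: 5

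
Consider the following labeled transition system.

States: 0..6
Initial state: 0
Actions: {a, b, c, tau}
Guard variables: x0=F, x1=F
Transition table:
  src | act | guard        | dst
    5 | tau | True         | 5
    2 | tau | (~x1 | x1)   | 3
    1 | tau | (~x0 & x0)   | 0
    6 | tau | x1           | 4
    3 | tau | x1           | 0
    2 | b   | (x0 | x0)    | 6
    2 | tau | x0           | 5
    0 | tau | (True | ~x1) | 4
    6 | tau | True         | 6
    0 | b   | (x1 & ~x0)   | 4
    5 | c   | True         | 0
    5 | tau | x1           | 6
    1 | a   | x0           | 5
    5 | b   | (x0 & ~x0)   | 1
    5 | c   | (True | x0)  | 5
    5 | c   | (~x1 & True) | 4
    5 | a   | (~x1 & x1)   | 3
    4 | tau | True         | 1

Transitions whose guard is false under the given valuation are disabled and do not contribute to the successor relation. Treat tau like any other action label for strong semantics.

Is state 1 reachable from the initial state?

After dropping false guards: 8 live edges.
L0 = {0}
L1 = {4}  total {0,4}
L2 = {1}  total {0,1,4}
R = {0,1,4}
trace reaching 1: tau·tau

Answer: REACHABLE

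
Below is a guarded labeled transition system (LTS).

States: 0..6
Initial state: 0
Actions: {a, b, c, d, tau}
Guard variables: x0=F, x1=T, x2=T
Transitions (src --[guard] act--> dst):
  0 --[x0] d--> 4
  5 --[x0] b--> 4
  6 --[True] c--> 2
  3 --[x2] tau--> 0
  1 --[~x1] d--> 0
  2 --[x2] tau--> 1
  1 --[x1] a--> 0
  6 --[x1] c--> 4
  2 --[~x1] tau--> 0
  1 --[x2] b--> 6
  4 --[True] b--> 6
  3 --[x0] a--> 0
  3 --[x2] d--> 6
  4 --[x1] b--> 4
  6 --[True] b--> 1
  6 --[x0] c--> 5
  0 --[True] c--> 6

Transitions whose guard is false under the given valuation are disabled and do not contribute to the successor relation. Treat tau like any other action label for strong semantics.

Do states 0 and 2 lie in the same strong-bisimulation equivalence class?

Bisimulation quotient by refinement:
  round 0: {{0,1,2,3,4,5,6}}
  round 1: {{0},{1},{2},{3},{4},{5},{6}}
Fixed point at round 2; 7 class(es).
class of 0: {0}; class of 2: {2}

Answer: NOT BISIMILAR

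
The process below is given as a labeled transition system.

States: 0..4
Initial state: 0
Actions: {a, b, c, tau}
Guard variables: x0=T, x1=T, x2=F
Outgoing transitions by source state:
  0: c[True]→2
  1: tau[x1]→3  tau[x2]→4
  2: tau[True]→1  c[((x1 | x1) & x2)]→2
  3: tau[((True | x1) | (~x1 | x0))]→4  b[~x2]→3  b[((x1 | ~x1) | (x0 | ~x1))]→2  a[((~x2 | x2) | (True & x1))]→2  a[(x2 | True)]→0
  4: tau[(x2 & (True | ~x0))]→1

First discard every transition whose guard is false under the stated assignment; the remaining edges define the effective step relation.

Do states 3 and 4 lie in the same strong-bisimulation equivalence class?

Compute ~ classes (split until stable):
  π0 = {{0,1,2,3,4}}
  π1 = {{0},{1,2},{3},{4}}
  π2 = {{0},{1},{2},{3},{4}}
5 equivalence class(es) (converged in 3)
class of 3: {3}; class of 4: {4}

Answer: NOT BISIMILAR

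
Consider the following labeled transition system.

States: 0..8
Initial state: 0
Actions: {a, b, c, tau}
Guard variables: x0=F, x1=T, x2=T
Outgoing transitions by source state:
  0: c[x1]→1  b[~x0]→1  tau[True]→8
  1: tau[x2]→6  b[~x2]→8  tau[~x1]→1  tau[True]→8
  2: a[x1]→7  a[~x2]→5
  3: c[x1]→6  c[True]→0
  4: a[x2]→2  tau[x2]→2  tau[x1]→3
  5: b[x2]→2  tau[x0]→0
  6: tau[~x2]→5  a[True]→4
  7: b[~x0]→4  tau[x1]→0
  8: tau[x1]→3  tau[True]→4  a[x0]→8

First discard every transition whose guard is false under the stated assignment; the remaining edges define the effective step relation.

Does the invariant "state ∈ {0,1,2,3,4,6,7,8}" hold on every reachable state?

Answer: INVARIANT HOLDS

Working:
Allowed set {0,1,2,3,4,6,7,8}
Reach set: {0,1,2,3,4,6,7,8}
  0: ok
  1: ok
  2: ok
  3: ok
  4: ok
  6: ok
  7: ok
  8: ok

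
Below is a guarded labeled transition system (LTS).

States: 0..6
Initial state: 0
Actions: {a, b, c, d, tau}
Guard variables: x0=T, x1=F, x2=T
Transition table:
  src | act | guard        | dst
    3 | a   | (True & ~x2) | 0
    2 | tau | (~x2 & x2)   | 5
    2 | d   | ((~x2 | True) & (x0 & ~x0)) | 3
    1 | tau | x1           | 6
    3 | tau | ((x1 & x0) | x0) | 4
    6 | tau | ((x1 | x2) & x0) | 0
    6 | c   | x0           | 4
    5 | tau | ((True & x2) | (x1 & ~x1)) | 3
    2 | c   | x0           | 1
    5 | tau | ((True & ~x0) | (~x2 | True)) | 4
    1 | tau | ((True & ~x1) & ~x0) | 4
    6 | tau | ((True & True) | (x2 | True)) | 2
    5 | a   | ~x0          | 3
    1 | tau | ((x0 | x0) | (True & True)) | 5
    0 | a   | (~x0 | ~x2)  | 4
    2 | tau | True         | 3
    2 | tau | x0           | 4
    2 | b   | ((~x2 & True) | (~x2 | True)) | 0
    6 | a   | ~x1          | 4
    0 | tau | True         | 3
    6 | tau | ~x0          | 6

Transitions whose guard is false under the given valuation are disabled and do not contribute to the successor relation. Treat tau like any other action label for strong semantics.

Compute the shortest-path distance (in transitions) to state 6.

BFS to 6:
  depth 0: {0}
  depth 1: {3}
  depth 2: {4}
6 never appears.

Answer: UNREACHABLE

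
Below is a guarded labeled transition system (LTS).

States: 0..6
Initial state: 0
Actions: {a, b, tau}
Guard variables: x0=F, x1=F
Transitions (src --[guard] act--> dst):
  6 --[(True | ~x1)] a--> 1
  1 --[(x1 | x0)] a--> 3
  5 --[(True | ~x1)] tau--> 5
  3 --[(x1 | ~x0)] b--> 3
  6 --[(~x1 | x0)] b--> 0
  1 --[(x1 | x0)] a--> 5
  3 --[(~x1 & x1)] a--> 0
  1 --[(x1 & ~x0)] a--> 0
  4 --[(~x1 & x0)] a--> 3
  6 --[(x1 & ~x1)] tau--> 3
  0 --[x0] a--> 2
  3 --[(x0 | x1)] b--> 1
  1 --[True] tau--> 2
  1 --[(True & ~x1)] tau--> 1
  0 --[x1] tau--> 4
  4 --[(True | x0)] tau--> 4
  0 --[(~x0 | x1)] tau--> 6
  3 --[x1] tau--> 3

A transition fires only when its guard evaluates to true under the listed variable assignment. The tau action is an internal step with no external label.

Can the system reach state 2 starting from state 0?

Guard filter leaves 8 enabled edge(s).
depth 0: {0}
depth 1: {6}  cumulative {0,6}
depth 2: {1}  cumulative {0,1,6}
depth 3: {2}  cumulative {0,1,2,6}
Reach set: {0,1,2,6}
trace reaching 2: tau·a·tau

Answer: REACHABLE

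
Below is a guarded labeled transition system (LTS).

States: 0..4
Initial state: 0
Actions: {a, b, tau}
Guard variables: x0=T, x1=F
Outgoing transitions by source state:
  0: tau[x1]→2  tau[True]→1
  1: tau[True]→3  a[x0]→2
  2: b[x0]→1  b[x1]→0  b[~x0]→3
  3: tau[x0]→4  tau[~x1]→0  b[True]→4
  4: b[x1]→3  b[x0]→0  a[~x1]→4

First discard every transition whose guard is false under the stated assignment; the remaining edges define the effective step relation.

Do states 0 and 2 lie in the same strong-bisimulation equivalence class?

Compute ~ classes (split until stable):
  P[0] = {{0,1,2,3,4}}
  P[1] = {{0},{1},{2},{3},{4}}
5 equivalence class(es) (converged in 2)
class of 0: {0}; class of 2: {2}

Answer: NOT BISIMILAR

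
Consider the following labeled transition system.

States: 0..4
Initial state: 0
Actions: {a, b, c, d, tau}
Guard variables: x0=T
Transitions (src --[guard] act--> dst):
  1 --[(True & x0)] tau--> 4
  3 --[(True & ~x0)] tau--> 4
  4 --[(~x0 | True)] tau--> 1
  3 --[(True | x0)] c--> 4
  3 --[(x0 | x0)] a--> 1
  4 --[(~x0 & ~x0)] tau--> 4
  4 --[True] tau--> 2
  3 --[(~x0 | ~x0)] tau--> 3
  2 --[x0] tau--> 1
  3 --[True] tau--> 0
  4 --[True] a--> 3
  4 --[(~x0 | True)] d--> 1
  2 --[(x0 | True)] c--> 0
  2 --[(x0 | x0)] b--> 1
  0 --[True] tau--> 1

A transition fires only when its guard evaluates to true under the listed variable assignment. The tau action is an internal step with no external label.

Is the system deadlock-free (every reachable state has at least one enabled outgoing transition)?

Answer: DEADLOCK-FREE

Analysis:
R = {0,1,2,3,4}
  0: tau→1  [1 out]
  1: tau→4  [1 out]
  2: b→1  c→0  tau→1  [3 out]
  3: a→1  c→4  tau→0  [3 out]
  4: a→3  d→1  tau→1  tau→2  [4 out]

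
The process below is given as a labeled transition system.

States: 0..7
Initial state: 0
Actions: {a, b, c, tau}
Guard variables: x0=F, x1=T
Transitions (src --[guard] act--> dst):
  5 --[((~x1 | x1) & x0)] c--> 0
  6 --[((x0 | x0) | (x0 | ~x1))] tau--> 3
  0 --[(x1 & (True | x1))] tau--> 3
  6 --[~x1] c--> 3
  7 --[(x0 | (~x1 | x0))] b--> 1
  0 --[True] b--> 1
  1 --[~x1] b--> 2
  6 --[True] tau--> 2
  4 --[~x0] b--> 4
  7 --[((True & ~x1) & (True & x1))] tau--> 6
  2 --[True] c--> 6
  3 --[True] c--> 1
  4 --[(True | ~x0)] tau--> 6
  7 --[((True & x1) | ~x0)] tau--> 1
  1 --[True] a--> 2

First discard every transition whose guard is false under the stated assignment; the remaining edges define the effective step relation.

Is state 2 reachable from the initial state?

Answer: REACHABLE

Working:
After dropping false guards: 9 live edges.
L0 = {0}
L1 = {1,3}  cumulative {0,1,3}
L2 = {2}  cumulative {0,1,2,3}
L3 = {6}  cumulative {0,1,2,3,6}
R = {0,1,2,3,6}
witness 2: b·a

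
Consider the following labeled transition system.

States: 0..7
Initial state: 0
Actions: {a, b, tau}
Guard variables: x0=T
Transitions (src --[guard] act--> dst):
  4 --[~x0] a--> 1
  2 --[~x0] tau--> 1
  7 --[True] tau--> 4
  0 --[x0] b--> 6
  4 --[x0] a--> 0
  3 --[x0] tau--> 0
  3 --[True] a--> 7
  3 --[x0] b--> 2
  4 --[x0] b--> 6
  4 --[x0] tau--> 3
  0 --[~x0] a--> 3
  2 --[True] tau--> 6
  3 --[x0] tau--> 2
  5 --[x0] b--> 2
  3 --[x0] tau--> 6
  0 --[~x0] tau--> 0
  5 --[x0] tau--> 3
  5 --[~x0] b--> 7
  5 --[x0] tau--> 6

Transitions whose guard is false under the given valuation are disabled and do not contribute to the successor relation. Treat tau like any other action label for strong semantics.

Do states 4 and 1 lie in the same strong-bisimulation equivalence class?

Answer: NOT BISIMILAR

Trace:
Compute ~ classes (split until stable):
  round 0: {{0,1,2,3,4,5,6,7}}
  round 1: {{0},{1,6},{2,7},{3,4},{5}}
  round 2: {{0},{1,6},{2},{3},{4},{5},{7}}
7 equivalence class(es) (converged in 3)
[4]={4}  [1]={1,6}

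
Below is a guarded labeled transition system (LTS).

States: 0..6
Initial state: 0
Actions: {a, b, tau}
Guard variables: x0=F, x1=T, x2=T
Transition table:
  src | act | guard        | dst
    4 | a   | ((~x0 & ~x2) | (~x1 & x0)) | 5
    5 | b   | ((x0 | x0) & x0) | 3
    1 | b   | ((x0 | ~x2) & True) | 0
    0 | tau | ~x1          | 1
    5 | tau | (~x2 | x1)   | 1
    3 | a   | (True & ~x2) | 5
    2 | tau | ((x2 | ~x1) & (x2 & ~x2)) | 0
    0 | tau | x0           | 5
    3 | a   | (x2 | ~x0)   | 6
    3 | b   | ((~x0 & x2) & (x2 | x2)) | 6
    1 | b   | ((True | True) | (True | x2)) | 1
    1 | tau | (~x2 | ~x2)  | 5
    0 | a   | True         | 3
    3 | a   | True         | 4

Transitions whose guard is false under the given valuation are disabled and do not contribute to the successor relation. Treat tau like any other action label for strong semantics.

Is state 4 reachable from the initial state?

6 transition(s) survive guard evaluation.
depth 0: {0}
depth 1: {3}  cumulative {0,3}
depth 2: {4,6}  cumulative {0,3,4,6}
Reachable = {0,3,4,6}
Path to 4: a·a

Answer: REACHABLE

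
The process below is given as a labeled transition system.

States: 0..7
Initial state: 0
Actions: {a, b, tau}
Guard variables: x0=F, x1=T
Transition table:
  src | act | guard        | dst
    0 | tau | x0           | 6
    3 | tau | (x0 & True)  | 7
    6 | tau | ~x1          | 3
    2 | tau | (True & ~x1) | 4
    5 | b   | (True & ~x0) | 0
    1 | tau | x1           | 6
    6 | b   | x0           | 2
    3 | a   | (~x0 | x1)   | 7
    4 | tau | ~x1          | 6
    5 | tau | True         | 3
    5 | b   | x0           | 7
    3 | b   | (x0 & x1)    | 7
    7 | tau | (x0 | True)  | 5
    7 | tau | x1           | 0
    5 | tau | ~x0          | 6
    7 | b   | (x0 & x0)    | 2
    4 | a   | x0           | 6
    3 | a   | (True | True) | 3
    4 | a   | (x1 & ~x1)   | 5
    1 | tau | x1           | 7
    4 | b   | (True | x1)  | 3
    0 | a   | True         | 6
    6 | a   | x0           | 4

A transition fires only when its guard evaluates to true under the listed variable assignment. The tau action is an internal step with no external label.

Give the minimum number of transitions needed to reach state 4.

Breadth-first toward 4:
  L0 = {0}
  L1 = {6}
4 never appears.

Answer: UNREACHABLE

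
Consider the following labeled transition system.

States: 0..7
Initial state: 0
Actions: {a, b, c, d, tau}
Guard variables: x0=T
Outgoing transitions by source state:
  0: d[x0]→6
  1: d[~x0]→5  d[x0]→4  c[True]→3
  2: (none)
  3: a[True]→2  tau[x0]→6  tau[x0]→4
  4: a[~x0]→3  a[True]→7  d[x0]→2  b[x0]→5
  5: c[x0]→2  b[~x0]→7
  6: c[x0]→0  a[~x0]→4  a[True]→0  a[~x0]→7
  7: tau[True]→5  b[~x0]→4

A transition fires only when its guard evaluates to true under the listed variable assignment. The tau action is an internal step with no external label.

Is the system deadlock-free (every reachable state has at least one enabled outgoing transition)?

R = {0,6}
  0: d→6  [1 exit(s)]
  6: a→0  c→0  [2 exit(s)]

Answer: DEADLOCK-FREE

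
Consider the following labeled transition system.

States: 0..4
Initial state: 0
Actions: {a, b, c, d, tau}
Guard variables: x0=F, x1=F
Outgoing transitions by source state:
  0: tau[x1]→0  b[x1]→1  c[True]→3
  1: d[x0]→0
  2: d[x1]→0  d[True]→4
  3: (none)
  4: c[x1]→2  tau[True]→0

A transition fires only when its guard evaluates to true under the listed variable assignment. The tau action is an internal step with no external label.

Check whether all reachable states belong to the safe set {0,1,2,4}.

Inv-set: {0,1,2,4}
R = {0,3}
  0: ✓
  3: ✗ unsafe
counterexample path to 3: c

Answer: INVARIANT VIOLATED at state 3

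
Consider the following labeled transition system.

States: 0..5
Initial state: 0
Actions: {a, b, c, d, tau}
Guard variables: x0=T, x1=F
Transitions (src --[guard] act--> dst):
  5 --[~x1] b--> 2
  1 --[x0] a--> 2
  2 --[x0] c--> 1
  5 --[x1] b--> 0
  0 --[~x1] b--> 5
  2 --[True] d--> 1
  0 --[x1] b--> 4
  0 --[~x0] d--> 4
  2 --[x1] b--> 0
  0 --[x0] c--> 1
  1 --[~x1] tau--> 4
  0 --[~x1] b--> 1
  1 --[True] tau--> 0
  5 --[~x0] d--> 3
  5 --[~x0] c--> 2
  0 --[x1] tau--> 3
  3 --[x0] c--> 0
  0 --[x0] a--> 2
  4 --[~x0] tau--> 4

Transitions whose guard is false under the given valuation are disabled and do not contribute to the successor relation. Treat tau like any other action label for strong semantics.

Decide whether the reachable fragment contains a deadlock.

Answer: DEADLOCK at state 4

Working:
Reachable = {0,1,2,4,5}
  0: a→2  b→1  b→5  c→1  [4 out]
  1: a→2  tau→0  tau→4  [3 out]
  2: c→1  d→1  [2 out]
  4: ∅  [STUCK]
  5: b→2  [1 out]
Path to 4: b·tau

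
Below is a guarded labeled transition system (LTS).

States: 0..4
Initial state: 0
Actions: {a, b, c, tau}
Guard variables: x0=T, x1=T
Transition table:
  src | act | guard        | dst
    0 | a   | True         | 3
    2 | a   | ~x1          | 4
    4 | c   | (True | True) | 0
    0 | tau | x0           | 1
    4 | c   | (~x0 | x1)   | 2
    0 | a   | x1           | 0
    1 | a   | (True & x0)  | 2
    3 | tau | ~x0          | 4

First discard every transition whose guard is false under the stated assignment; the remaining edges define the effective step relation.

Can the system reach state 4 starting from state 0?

Answer: UNREACHABLE

Working:
6 transition(s) survive guard evaluation.
depth 0: {0}
depth 1: {1,3}  cumulative {0,1,3}
depth 2: {2}  cumulative {0,1,2,3}
Reach set: {0,1,2,3}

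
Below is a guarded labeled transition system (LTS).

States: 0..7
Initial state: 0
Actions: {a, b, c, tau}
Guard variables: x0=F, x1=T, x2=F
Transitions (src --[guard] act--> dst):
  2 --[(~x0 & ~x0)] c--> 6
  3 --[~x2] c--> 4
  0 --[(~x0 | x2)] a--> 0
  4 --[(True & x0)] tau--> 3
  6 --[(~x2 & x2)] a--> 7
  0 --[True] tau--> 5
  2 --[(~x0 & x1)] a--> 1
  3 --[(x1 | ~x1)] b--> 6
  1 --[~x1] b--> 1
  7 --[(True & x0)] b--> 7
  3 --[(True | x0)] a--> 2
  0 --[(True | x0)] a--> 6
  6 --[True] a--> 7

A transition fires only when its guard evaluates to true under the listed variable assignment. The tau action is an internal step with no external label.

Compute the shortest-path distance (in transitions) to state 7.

Answer: 2

Working:
Layered search for 7:
  L0 = {0}
  L1 = {5,6}
  L2 = {7}
7 enters at depth 2; path a·a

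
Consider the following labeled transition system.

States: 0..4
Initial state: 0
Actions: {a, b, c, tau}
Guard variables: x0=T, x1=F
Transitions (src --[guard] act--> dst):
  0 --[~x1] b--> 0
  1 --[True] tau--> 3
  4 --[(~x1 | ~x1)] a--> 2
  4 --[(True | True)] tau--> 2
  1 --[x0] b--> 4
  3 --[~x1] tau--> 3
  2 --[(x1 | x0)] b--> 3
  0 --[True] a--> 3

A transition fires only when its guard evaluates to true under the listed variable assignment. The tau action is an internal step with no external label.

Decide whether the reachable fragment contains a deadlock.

R = {0,3}
  0: a→3  b→0  [2 exit(s)]
  3: tau→3  [1 exit(s)]

Answer: DEADLOCK-FREE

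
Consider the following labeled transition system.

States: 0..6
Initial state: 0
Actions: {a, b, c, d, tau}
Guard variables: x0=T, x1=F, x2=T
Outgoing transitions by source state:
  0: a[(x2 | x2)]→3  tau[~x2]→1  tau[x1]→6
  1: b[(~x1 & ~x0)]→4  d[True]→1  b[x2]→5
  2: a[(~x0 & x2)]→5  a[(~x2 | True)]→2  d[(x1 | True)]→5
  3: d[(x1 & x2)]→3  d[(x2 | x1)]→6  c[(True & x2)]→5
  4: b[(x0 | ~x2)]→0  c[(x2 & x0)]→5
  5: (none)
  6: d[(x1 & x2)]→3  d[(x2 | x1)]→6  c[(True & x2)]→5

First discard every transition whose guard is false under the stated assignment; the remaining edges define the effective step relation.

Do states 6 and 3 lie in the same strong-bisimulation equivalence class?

Refine partition for ~:
  π0 = {{0,1,2,3,4,5,6}}
  π1 = {{0},{1},{2},{3,6},{4},{5}}
Fixed point at round 2; 6 class(es).
class of 6: {3,6}; class of 3: {3,6}

Answer: BISIMILAR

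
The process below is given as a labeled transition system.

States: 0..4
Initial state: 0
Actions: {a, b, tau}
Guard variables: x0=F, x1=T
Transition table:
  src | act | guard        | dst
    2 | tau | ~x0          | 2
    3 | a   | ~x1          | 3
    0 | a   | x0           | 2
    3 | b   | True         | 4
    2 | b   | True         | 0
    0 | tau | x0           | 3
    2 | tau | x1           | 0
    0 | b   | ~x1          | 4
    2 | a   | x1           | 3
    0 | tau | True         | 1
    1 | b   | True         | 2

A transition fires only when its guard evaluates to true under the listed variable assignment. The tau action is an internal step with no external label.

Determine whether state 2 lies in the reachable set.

Answer: REACHABLE

Trace:
Guard filter leaves 7 enabled edge(s).
Layer 0: {0}
Layer 1: {1}  total {0,1}
Layer 2: {2}  total {0,1,2}
Layer 3: {3}  total {0,1,2,3}
Layer 4: {4}  total {0,1,2,3,4}
Reach set: {0,1,2,3,4}
trace reaching 2: tau·b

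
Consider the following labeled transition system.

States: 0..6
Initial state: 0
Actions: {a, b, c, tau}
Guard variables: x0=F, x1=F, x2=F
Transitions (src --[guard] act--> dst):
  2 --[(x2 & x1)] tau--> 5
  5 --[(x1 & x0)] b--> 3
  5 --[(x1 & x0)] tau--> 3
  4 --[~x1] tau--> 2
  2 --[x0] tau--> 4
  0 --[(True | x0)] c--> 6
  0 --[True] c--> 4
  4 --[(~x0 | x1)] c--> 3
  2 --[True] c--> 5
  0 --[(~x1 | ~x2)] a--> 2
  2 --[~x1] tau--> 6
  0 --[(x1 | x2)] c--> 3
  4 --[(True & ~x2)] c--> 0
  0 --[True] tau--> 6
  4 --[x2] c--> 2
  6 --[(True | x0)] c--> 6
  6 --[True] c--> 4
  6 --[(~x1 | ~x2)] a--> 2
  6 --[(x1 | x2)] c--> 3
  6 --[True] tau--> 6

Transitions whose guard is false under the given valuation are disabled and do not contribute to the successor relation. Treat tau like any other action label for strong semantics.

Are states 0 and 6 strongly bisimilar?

Answer: BISIMILAR

Trace:
Bisimulation quotient by refinement:
  π0 = {{0,1,2,3,4,5,6}}
  π1 = {{0,6},{1,3,5},{2,4}}
  π2 = {{0,6},{1,3,5},{2},{4}}
4 equivalence class(es) (converged in 3)
class of 0: {0,6}; class of 6: {0,6}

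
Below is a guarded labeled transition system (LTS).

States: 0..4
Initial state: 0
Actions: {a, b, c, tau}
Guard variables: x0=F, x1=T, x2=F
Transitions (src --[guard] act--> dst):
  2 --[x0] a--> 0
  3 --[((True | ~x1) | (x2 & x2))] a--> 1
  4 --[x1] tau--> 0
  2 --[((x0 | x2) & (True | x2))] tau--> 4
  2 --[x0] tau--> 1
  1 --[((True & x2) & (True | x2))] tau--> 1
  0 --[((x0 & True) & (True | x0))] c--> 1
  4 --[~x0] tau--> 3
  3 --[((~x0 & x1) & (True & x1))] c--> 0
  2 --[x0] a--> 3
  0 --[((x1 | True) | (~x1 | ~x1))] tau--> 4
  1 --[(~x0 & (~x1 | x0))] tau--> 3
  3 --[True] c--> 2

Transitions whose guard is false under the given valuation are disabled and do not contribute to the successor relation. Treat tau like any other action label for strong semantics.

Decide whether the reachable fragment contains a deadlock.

R = {0,1,2,3,4}
  0: tau→4  [1 out]
  1: ∅  [STUCK]
  2: ∅  [STUCK]
  3: a→1  c→0  c→2  [3 out]
  4: tau→0  tau→3  [2 out]
Path to 1: tau·tau·a

Answer: DEADLOCK at state 1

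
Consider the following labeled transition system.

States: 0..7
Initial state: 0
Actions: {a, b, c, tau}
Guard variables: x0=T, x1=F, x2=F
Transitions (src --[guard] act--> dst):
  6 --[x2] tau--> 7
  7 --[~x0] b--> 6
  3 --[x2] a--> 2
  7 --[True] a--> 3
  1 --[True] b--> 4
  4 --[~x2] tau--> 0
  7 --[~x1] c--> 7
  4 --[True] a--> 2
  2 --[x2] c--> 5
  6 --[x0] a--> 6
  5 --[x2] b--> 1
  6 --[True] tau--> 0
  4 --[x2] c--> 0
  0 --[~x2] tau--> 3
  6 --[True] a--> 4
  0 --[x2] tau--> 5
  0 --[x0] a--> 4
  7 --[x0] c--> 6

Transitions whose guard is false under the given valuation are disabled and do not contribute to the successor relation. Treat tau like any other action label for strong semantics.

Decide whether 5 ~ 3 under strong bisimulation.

Compute ~ classes (split until stable):
  P[0] = {{0,1,2,3,4,5,6,7}}
  P[1] = {{0,4,6},{1},{2,3,5},{7}}
  P[2] = {{0},{1},{2,3,5},{4},{6},{7}}
6 equivalence class(es) (converged in 3)
5∈{2,3,5}, 3∈{2,3,5}

Answer: BISIMILAR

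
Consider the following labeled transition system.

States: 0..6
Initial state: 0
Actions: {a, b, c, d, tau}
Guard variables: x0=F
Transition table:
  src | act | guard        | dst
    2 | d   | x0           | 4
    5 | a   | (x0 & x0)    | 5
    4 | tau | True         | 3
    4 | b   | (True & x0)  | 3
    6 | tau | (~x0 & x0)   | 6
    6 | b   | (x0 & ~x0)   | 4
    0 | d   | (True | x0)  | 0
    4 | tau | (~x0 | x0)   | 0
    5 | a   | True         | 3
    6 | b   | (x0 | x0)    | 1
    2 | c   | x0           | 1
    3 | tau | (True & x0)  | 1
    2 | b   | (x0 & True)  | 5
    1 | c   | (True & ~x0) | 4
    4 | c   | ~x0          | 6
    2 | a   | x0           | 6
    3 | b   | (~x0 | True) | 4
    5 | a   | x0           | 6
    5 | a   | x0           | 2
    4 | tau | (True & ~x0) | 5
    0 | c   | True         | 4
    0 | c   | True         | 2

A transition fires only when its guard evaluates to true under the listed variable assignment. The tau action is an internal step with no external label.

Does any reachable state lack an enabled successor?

Answer: DEADLOCK at state 2

Working:
Reachable = {0,2,3,4,5,6}
  0: c→2  c→4  d→0  [3 exit(s)]
  2: ∅  [STUCK]
  3: b→4  [1 exit(s)]
  4: c→6  tau→0  tau→3  tau→5  [4 exit(s)]
  5: a→3  [1 exit(s)]
  6: ∅  [STUCK]
witness 2: c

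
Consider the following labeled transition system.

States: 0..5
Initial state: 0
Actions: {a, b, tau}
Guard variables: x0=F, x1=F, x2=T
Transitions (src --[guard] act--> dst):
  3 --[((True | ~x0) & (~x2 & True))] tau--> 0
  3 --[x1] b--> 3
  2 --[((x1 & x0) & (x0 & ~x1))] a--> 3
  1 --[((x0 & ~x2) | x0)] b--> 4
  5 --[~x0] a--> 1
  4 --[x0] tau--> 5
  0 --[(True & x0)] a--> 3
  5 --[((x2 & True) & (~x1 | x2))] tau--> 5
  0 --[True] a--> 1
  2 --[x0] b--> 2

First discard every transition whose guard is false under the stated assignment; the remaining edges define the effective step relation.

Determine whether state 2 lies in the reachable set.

3 transition(s) survive guard evaluation.
Layer 0: {0}
Layer 1: {1}  cumulative {0,1}
R = {0,1}

Answer: UNREACHABLE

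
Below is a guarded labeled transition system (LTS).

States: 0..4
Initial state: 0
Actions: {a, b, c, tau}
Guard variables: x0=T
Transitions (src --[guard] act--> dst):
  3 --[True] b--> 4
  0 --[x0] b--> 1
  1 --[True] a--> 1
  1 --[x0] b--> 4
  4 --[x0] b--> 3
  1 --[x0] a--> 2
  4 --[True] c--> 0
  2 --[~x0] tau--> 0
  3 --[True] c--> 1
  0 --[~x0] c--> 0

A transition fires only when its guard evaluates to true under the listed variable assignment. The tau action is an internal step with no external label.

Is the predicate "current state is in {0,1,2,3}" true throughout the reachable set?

Safe = {0,1,2,3}
Reachable = {0,1,2,3,4}
  0: ok
  1: ok
  2: ok
  3: ok
  4: VIOLATES
witness against invariant: b·b → 4

Answer: INVARIANT VIOLATED at state 4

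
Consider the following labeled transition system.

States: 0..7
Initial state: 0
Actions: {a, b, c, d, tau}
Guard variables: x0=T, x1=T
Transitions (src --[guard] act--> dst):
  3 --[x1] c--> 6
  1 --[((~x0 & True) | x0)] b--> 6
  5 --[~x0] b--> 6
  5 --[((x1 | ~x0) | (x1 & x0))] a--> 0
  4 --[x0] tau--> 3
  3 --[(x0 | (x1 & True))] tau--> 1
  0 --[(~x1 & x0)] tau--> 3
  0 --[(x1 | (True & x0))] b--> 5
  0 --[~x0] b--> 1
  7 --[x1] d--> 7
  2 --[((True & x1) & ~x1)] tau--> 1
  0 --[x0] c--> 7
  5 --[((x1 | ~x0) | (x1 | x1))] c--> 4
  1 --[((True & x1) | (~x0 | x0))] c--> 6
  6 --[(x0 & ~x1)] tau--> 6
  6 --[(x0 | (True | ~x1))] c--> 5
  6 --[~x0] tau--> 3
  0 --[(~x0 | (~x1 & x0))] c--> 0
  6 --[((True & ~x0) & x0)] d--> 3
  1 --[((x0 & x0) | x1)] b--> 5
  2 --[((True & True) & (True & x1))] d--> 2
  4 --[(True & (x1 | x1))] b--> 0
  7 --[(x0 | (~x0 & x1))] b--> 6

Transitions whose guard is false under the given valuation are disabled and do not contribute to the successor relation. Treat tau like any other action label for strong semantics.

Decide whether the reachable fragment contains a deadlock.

R = {0,1,3,4,5,6,7}
  0: b→5  c→7  [2 out]
  1: b→5  b→6  c→6  [3 out]
  3: c→6  tau→1  [2 out]
  4: b→0  tau→3  [2 out]
  5: a→0  c→4  [2 out]
  6: c→5  [1 out]
  7: b→6  d→7  [2 out]

Answer: DEADLOCK-FREE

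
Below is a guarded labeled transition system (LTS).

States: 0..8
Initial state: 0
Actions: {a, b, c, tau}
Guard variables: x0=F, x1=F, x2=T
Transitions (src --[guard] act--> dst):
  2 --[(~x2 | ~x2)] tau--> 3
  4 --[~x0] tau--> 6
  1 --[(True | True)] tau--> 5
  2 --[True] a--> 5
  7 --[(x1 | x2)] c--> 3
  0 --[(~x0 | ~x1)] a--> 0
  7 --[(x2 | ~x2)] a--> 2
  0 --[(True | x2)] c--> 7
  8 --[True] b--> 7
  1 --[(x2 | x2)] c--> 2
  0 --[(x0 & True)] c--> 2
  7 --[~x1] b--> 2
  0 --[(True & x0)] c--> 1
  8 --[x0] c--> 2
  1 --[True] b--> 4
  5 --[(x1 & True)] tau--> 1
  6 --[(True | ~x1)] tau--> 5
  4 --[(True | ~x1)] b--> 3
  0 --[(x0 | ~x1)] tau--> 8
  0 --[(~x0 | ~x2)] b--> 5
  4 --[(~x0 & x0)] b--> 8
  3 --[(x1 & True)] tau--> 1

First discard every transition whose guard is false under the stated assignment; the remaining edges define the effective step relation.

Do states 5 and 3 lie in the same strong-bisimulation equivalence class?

Bisimulation quotient by refinement:
  π0 = {{0,1,2,3,4,5,6,7,8}}
  π1 = {{0},{1},{2},{3,5},{4},{6},{7},{8}}
Fixed point at round 2; 8 class(es).
5∈{3,5}, 3∈{3,5}

Answer: BISIMILAR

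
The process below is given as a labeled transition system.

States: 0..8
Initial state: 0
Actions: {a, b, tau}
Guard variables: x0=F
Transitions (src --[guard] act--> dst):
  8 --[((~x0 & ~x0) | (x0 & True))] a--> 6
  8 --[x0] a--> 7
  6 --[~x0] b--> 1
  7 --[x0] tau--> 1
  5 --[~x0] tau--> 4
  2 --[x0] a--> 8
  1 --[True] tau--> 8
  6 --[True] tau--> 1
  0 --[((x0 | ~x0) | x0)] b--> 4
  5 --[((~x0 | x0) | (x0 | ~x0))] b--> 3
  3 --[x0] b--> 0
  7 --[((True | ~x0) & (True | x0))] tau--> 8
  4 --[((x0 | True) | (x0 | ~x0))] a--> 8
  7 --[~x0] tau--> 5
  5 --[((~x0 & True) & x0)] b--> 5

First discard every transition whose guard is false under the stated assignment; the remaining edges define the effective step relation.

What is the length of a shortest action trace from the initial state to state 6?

Breadth-first toward 6:
  L0 = {0}
  L1 = {4}
  L2 = {8}
  L3 = {6}
first hit 6 at d=3 via b·a·a

Answer: 3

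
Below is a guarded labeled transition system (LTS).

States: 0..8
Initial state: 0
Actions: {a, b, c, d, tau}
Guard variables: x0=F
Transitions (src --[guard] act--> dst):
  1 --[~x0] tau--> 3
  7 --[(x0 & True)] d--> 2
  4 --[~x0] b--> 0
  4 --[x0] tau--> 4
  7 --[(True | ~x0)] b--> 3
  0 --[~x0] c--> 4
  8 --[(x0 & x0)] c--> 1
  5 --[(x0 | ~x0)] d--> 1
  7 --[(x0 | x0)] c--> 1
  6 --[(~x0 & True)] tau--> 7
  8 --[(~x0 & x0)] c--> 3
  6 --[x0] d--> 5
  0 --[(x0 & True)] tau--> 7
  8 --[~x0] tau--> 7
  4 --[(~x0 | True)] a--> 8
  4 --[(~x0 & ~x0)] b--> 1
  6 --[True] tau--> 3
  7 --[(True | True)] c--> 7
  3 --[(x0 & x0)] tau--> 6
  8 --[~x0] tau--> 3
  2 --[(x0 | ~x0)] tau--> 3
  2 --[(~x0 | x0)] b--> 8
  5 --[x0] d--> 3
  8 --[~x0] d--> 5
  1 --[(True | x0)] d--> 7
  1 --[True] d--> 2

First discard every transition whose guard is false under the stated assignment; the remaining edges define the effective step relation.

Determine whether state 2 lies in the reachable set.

17 transition(s) survive guard evaluation.
L0 = {0}
L1 = {4}  total {0,4}
L2 = {1,8}  total {0,1,4,8}
L3 = {2,3,5,7}  total {0,1,2,3,4,5,7,8}
Reach set: {0,1,2,3,4,5,7,8}
witness 2: c·b·d

Answer: REACHABLE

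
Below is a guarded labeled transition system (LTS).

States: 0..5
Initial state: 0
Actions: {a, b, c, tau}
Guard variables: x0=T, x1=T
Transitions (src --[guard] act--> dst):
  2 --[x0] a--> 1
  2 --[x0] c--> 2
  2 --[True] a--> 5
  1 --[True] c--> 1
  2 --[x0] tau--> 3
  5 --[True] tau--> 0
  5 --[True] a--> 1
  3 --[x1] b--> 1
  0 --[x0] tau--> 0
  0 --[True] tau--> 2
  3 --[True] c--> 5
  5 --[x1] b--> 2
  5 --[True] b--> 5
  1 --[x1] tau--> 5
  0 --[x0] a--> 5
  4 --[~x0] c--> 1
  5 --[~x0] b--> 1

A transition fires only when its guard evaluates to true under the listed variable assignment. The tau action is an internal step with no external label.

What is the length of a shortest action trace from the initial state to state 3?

Layered search for 3:
  depth 0: {0}
  depth 1: {2,5}
  depth 2: {1,3}
3 enters at depth 2; path tau·tau

Answer: 2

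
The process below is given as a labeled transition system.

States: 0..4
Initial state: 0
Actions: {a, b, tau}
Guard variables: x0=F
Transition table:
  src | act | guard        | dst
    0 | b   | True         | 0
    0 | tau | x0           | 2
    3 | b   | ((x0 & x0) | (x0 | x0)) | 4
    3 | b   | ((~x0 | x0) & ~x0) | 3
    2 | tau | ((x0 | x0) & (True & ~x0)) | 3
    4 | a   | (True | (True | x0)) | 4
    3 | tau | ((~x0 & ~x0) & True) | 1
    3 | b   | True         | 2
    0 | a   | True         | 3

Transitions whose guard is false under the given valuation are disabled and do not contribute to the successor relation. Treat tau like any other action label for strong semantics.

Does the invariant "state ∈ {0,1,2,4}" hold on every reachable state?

Safe = {0,1,2,4}
Reachable = {0,1,2,3}
  0: ✓
  1: ✓
  2: ✓
  3: ✗ unsafe
reach 3 via a — violates

Answer: INVARIANT VIOLATED at state 3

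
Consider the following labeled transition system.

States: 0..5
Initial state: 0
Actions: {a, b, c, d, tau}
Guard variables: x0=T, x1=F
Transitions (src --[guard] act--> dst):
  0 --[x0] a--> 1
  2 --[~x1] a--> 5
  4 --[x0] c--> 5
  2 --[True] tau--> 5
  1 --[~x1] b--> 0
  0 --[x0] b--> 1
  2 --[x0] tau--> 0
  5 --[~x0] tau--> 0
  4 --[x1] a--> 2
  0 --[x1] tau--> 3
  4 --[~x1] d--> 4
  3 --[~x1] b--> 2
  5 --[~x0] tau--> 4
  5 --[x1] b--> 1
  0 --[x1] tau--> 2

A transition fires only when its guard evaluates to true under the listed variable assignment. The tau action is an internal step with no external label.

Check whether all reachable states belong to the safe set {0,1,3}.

Answer: INVARIANT HOLDS

Analysis:
Inv-set: {0,1,3}
Reachable = {0,1}
  0: safe
  1: safe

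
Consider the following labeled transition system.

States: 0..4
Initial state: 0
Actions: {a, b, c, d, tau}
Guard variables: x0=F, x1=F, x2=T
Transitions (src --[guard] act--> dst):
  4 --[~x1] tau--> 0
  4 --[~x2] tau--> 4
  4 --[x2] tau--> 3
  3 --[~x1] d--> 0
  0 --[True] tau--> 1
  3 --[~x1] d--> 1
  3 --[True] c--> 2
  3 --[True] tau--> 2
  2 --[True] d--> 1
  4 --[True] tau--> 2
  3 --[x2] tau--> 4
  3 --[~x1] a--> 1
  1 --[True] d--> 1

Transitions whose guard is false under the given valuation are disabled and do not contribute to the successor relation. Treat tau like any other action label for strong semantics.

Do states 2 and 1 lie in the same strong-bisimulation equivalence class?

Bisimulation quotient by refinement:
  π0 = {{0,1,2,3,4}}
  π1 = {{0,4},{1,2},{3}}
  π2 = {{0},{1,2},{3},{4}}
4 equivalence class(es) (converged in 3)
class of 2: {1,2}; class of 1: {1,2}

Answer: BISIMILAR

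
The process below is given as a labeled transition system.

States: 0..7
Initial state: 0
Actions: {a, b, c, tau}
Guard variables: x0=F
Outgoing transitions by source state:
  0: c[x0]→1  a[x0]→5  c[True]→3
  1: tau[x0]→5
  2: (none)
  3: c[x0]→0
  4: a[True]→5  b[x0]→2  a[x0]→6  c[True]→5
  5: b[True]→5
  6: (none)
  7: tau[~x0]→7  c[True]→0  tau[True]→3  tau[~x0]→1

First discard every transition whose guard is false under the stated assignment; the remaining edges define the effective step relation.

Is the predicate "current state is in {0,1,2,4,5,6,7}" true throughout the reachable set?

Answer: INVARIANT VIOLATED at state 3

Working:
Safe = {0,1,2,4,5,6,7}
Reach set: {0,3}
  0: safe
  3: ✗ unsafe
counterexample path to 3: c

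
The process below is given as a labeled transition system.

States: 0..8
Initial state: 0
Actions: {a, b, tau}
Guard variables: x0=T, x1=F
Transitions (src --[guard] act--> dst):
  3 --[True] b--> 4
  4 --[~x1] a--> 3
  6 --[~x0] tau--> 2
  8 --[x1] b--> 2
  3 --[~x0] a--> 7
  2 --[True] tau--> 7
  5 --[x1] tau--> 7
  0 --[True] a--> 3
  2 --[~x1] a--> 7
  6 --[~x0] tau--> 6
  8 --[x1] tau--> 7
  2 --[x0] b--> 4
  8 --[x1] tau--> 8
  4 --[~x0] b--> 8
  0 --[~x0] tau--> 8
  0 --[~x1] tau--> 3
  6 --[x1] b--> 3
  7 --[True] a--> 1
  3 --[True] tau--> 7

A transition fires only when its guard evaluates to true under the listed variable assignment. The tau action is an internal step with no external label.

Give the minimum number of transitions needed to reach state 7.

Breadth-first toward 7:
  L0 = {0}
  L1 = {3}
  L2 = {4,7}
first hit 7 at d=2 via a·tau

Answer: 2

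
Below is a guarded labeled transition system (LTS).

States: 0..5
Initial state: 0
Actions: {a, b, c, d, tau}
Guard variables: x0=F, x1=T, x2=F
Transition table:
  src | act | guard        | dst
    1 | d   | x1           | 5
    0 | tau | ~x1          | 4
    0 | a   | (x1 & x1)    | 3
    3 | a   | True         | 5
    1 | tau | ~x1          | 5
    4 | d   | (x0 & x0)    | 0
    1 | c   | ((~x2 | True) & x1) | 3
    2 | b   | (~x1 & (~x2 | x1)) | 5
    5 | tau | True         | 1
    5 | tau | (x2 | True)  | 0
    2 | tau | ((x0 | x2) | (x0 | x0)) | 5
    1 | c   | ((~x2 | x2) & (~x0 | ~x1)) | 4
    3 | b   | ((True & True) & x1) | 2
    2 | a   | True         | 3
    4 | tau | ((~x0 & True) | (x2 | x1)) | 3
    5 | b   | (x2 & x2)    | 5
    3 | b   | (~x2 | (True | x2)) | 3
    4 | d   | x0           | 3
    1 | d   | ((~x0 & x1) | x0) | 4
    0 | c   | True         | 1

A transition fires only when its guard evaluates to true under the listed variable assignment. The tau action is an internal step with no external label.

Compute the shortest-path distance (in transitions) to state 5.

Answer: 2

Working:
Layered search for 5:
  depth 0: {0}
  depth 1: {1,3}
  depth 2: {2,4,5}
5 enters at depth 2; path a·a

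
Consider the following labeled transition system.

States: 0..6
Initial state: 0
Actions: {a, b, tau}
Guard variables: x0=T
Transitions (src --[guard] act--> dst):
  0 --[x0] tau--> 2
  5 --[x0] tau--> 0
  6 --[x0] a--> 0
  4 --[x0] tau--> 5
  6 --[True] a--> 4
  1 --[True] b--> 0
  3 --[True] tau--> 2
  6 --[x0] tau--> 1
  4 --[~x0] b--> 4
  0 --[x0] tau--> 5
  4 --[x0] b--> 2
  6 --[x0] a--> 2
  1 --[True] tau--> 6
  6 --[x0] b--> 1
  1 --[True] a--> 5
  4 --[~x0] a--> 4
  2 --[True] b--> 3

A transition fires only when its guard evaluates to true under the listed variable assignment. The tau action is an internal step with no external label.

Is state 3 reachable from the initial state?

Answer: REACHABLE

Analysis:
After dropping false guards: 15 live edges.
Layer 0: {0}
Layer 1: {2,5}  cumulative {0,2,5}
Layer 2: {3}  cumulative {0,2,3,5}
Reachable = {0,2,3,5}
witness 3: tau·b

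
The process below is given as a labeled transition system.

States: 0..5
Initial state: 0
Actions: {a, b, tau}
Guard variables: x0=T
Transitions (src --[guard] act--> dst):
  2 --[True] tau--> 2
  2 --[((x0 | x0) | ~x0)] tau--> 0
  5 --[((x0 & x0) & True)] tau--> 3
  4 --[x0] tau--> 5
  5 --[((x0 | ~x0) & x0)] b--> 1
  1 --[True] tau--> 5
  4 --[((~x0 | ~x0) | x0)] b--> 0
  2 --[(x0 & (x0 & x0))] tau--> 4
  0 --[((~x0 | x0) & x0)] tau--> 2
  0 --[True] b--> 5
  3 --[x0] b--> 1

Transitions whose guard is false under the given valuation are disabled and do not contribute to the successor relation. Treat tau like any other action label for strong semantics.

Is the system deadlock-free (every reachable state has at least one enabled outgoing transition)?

Answer: DEADLOCK-FREE

Trace:
R = {0,1,2,3,4,5}
  0: b→5  tau→2  [2 exit(s)]
  1: tau→5  [1 exit(s)]
  2: tau→0  tau→2  tau→4  [3 exit(s)]
  3: b→1  [1 exit(s)]
  4: b→0  tau→5  [2 exit(s)]
  5: b→1  tau→3  [2 exit(s)]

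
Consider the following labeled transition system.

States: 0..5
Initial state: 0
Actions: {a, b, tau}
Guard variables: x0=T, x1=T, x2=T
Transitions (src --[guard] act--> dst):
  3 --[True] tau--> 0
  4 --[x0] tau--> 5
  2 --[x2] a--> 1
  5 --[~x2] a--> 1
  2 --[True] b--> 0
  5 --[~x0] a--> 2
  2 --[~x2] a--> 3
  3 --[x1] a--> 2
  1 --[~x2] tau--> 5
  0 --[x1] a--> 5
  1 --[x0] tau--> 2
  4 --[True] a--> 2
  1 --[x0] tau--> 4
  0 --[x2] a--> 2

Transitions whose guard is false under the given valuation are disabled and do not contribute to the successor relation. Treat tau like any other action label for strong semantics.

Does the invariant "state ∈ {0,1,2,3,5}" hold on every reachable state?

Answer: INVARIANT VIOLATED at state 4

Working:
Allowed set {0,1,2,3,5}
Reachable = {0,1,2,4,5}
  0: ok
  1: ok
  2: ok
  4: VIOLATES
  5: ok
reach 4 via a·a·tau — violates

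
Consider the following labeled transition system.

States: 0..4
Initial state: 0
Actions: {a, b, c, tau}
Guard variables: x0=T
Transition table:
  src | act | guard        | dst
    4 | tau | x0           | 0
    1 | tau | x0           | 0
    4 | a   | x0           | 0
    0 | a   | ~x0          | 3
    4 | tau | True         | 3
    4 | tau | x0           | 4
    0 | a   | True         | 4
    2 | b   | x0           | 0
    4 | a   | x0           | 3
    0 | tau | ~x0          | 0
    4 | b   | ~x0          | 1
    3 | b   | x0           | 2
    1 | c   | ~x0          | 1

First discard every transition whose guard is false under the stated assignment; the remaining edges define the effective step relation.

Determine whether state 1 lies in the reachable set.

9 transition(s) survive guard evaluation.
Layer 0: {0}
Layer 1: {4}  cumulative {0,4}
Layer 2: {3}  cumulative {0,3,4}
Layer 3: {2}  cumulative {0,2,3,4}
Reach set: {0,2,3,4}

Answer: UNREACHABLE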